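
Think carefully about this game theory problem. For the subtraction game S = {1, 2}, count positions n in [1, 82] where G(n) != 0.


Subtraction set S = {1, 2}, so G(n) = n mod 3.
G(n) = 0 when n is a multiple of 3.
Multiples of 3 in [1, 82]: 27
N-positions (nonzero Grundy) = 82 - 27 = 55

55


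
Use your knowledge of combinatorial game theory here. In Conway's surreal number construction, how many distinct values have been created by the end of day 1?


Day 0: {|} = 0 is born. Count = 1.
Day n: the number of surreal numbers born by day n is 2^(n+1) - 1.
By day 0: 2^1 - 1 = 1
By day 1: 2^2 - 1 = 3
By day 1: 3 surreal numbers.

3


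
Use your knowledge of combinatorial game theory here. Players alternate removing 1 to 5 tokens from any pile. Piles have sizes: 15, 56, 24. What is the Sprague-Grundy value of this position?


Subtraction set: {1, 2, 3, 4, 5}
For this subtraction set, G(n) = n mod 6 (period = max + 1 = 6).
Pile 1 (size 15): G(15) = 15 mod 6 = 3
Pile 2 (size 56): G(56) = 56 mod 6 = 2
Pile 3 (size 24): G(24) = 24 mod 6 = 0
Total Grundy value = XOR of all: 3 XOR 2 XOR 0 = 1

1


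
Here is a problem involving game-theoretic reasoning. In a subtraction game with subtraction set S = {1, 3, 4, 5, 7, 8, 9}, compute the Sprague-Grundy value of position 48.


The subtraction set is S = {1, 3, 4, 5, 7, 8, 9}.
G(k) = mex{ G(k - s) : s in S, s <= k }. We compute iteratively: G(0) = 0.
G(1) = mex({0}) = 1
G(2) = mex({1}) = 0
G(3) = mex({0}) = 1
G(4) = mex({0, 1}) = 2
G(5) = mex({0, 1, 2}) = 3
G(6) = mex({0, 1, 3}) = 2
G(7) = mex({0, 1, 2}) = 3
G(8) = mex({0, 1, 2, 3}) = 4
G(9) = mex({0, 1, 2, 3, 4}) = 5
G(10) = mex({0, 1, 2, 3, 5}) = 4
G(11) = mex({0, 1, 2, 3, 4}) = 5
G(12) = mex({1, 2, 3, 4, 5}) = 0
G(13) = mex({0, 2, 3, 4, 5}) = 1
G(14) = mex({1, 2, 3, 4, 5}) = 0
G(15) = mex({0, 2, 3, 4, 5}) = 1
G(16) = mex({0, 1, 3, 4, 5}) = 2
G(17) = mex({0, 1, 2, 4, 5}) = 3
G(18) = mex({0, 1, 3, 4, 5}) = 2
G(19) = mex({0, 1, 2, 4, 5}) = 3
G(20) = mex({0, 1, 2, 3, 5}) = 4
Observe that G(12)..G(20) = 0, 1, 0, 1, 2, 3, 2, 3, 4 repeats G(0)..G(8) = 0, 1, 0, 1, 2, 3, 2, 3, 4.
For k >= max(S) = 9, G(k) is determined by the previous 9 values G(k-9)..G(k-1); a window of 9 consecutive values has recurred shifted by 12, so by induction G(k + 12) = G(k) for all k >= 0: the sequence is periodic from the start with period 12.
One period: G(0..11) = 0, 1, 0, 1, 2, 3, 2, 3, 4, 5, 4, 5.
48 mod 12 = 0, so G(48) = G(0) = 0.

0


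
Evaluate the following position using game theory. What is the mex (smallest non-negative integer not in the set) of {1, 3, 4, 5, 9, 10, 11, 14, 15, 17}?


Set = {1, 3, 4, 5, 9, 10, 11, 14, 15, 17}
0 is NOT in the set. This is the mex.
mex = 0

0


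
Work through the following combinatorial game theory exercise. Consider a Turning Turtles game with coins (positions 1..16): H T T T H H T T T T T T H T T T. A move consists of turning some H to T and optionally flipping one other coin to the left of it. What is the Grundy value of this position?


Coins: H T T T H H T T T T T T H T T T
Key fact: a single head at position k behaves exactly like a Nim heap of size k (turning it to T and optionally flipping a coin at j < k corresponds to moving the heap from k to j, or to 0), and heads combine as a disjunctive sum (two heads at the same place would cancel, matching j XOR j = 0). So the Nim-value is the XOR of the 1-indexed positions of the heads.
Face-up positions (1-indexed): [1, 5, 6, 13]
XOR 0 with 1: 0 XOR 1 = 1
XOR 1 with 5: 1 XOR 5 = 4
XOR 4 with 6: 4 XOR 6 = 2
XOR 2 with 13: 2 XOR 13 = 15
Nim-value = 15

15


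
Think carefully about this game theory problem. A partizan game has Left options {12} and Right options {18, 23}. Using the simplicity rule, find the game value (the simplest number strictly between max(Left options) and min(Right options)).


Left options: {12}, max = 12
Right options: {18, 23}, min = 18
All options are numbers and max(Left) < min(Right), so by the simplicity theorem the value is the simplest (earliest-born) number strictly between 12 and 18.
Integers 13 through 17 all lie strictly between 12 and 18.
Among integers, the simplest (lowest birthday = smallest |n|; 0 is born on day 0, +-n on day n) is 13.
No non-integer in the interval can be simpler: if x is a non-integer in the interval, then floor(x) or ceil(x) also lies in the interval (the interval contains an integer), and both are proper prefixes of x's sign expansion, i.e. born earlier. So the game value is 13.
Game value = 13

13


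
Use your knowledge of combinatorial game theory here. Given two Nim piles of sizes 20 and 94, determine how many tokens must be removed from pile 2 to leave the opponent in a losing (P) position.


Piles: 20 and 94
Current XOR: 20 XOR 94 = 74 (non-zero, so this is an N-position).
To make the XOR zero, we need to find a move that balances the piles.
For pile 2 (size 94): target = 94 XOR 74 = 20
We reduce pile 2 from 94 to 20.
Tokens removed: 94 - 20 = 74
Verification: 20 XOR 20 = 0

74


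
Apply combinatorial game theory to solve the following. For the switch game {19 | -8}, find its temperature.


The game is {19 | -8}, a switch {a | b} with numbers a > b.
Cooling {a | b} by t gives {a - t | b + t}, which stops being hot when a - t = b + t, i.e. at t = (a - b)/2. So the temperature of a switch is (a - b)/2.
Temperature = (Left option - Right option) / 2
= (19 - (-8)) / 2
= 27 / 2
= 27/2

27/2


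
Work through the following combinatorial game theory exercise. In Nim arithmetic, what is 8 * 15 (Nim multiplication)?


Nim multiplication is bilinear over XOR: (u XOR v) * w = (u*w) XOR (v*w).
So we split each operand into its bit components and XOR the pairwise Nim products.
8 = 8 (as XOR of powers of 2).
15 = 1 + 2 + 4 + 8 (as XOR of powers of 2).
Using the standard Nim-product table on single bits:
  2*2 = 3,   2*4 = 8,   2*8 = 12,
  4*4 = 6,   4*8 = 11,  8*8 = 13,
and  1*x = x (identity), k*l = l*k (commutative).
Pairwise Nim products:
  8 * 1 = 8
  8 * 2 = 12
  8 * 4 = 11
  8 * 8 = 13
XOR them: 8 XOR 12 XOR 11 XOR 13 = 2.
Result: 8 * 15 = 2 (in Nim).

2


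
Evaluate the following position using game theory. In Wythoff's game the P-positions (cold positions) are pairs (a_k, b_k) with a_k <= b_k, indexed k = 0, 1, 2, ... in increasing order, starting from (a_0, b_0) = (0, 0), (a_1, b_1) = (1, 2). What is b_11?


By Wythoff's theorem, a_k = floor(k * phi) and b_k = floor(k * phi^2) = a_k + k, where phi = (1 + sqrt(5))/2 is the golden ratio.
phi = (1 + sqrt(5))/2 = 1.618034
phi^2 = phi + 1 = 2.618034
k = 11
k * phi^2 = 11 * 2.618034 = 28.798374
b_11 = floor(k * phi^2) = 28 (check: a_11 + k = 17 + 11 = 28)

28


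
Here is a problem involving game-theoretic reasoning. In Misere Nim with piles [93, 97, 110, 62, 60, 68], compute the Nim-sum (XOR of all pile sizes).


We need the XOR (exclusive or) of all pile sizes.
After XOR-ing pile 1 (size 93): 0 XOR 93 = 93
After XOR-ing pile 2 (size 97): 93 XOR 97 = 60
After XOR-ing pile 3 (size 110): 60 XOR 110 = 82
After XOR-ing pile 4 (size 62): 82 XOR 62 = 108
After XOR-ing pile 5 (size 60): 108 XOR 60 = 80
After XOR-ing pile 6 (size 68): 80 XOR 68 = 20
The Nim-value of this position is 20.

20


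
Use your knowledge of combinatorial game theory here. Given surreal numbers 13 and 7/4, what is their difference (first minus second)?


x = 13, y = 7/4
Converting to common denominator: 4
x = 52/4, y = 7/4
x - y = 13 - 7/4 = 45/4

45/4


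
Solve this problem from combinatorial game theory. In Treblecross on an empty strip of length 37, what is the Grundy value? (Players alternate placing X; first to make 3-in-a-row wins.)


Treblecross: place X on empty cells; 3-in-a-row wins.
Playing within two cells of an existing X lets the opponent win at once, so sensible play treats the cells i-2..i+2 around each X as dead. The player left with no safe cell loses, so this is a normal-play take-away game on strips of safe cells.
Placing X at cell i (0-indexed) of a strip of k safe cells leaves independent strips of sizes max(0, i-2) and max(0, k-i-3). Hence G(k) = mex{ G(max(0,i-2)) XOR G(max(0,k-i-3)) : 0 <= i < k }, with G(0) = 0.
G(1): splits (0,0):0^0=0 -> mex({0}) = 1
G(2): splits (0,0):0^0=0 -> mex({0}) = 1
G(3): splits (0,0):0^0=0 -> mex({0}) = 1
G(4): splits (0,1):0^1=1 (0,0):0^0=0 -> mex({0, 1}) = 2
G(5): splits (0,2):0^1=1 (0,1):0^1=1 (0,0):0^0=0 -> mex({0, 1}) = 2
G(6) = mex({1}) = 0
G(7) = mex({0, 1, 2}) = 3
G(8) = mex({0, 1, 2}) = 3
G(9) = mex({0, 2}) = 1
G(10) = mex({0, 2, 3}) = 1
G(11) = mex({0, 3}) = 1
G(12) = mex({1, 3}) = 0
G(13) = mex({0, 1, 2, 3}) = 4
G(14) = mex({0, 1, 2}) = 3
G(15) = mex({0, 1, 2}) = 3
G(16) = mex({0, 1, 2, 4}) = 3
G(17) = mex({0, 1, 3, 4}) = 2
G(18) = mex({0, 1, 3, 4}) = 2
G(19) = mex({0, 1, 3, 5}) = 2
G(20) = mex({0, 1, 2, 3, 5}) = 4
G(21) = mex({0, 1, 2, 3, 5}) = 4
G(22) = mex({1, 2, 6}) = 0
G(23) = mex({0, 1, 2, 3, 4, 6}) = 5
G(24) = mex({0, 1, 2, 3, 4}) = 5
G(25) = mex({0, 1, 3, 4, 7}) = 2
G(26) = mex({0, 1, 3, 4, 5, 7}) = 2
G(27) = mex({0, 1, 3, 5}) = 2
G(28) = mex({0, 1, 2, 5}) = 3
G(29) = mex({0, 1, 2, 4, 5, 6}) = 3
G(30) = mex({1, 2, 4, 6}) = 0
G(31) = mex({0, 1, 2, 3, 4, 6}) = 5
G(32) = mex({1, 2, 3, 4, 7}) = 0
G(33) = mex({0, 3, 7}) = 1
G(34) = mex({0, 2, 3, 5, 7}) = 1
G(35) = mex({0, 2, 3, 5, 6}) = 1
G(36) = mex({0, 1, 2, 5, 6}) = 3
G(37) = mex({0, 1, 2, 4, 5, 6}) = 3
Therefore G(37) = 3.

3


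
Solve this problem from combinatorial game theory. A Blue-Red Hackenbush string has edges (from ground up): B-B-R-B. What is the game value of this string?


Edges (from ground): B-B-R-B
By Berlekamp's sign-expansion rule, a Blue-Red Hackenbush stalk has the value of the surreal number whose sign sequence is the edge sequence with B -> + and R -> -.
Sign sequence: ++-+
Trace the sign expansion in the surreal number tree, starting from 0:
Edge 1: B (sign +) -> bounds (0, +inf), value = 1
Edge 2: B (sign +) -> bounds (1, +inf), value = 2
Edge 3: R (sign -) -> bounds (1, 2), value = 3/2
Edge 4: B (sign +) -> bounds (3/2, 2), value = 7/4
Game value = 7/4

7/4


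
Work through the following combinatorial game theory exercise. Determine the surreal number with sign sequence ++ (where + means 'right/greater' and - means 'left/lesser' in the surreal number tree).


Sign expansion: ++
Rule: track bounds (lo, hi), initially (-inf, +inf). On '+', the current value becomes lo and we move to the simplest number in (value, hi): value + 1 if hi = +inf, otherwise the midpoint (value + hi)/2. On '-', the current value becomes hi and we move to value - 1 if lo = -inf, otherwise the midpoint (lo + value)/2.
Start at 0.
Step 1: sign = +, move right. Bounds: (0, +inf). Value = 1
Step 2: sign = +, move right. Bounds: (1, +inf). Value = 2
The surreal number with sign expansion ++ is 2.

2


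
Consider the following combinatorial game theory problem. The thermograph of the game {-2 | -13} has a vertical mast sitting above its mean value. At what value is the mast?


Game = {-2 | -13}, a switch {a | b} with numbers a > b.
Its thermograph has left wall a - t and right wall b + t, which meet at t = (a - b)/2, where both equal (a + b)/2. So the mast (mean value) is at (a + b)/2.
Mean = (-2 + (-13))/2 = -15/2 = -15/2

-15/2


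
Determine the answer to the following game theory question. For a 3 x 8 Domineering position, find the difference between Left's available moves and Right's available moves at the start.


Board is 3 x 8 (rows x cols).
Left (vertical) placements: (rows-1) * cols = 2 * 8 = 16
Right (horizontal) placements: rows * (cols-1) = 3 * 7 = 21
Advantage = Left - Right = 16 - 21 = -5

-5


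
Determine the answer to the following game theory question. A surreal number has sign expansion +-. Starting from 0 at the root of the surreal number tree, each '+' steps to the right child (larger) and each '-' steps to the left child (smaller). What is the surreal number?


Sign expansion: +-
Rule: track bounds (lo, hi), initially (-inf, +inf). On '+', the current value becomes lo and we move to the simplest number in (value, hi): value + 1 if hi = +inf, otherwise the midpoint (value + hi)/2. On '-', the current value becomes hi and we move to value - 1 if lo = -inf, otherwise the midpoint (lo + value)/2.
Start at 0.
Step 1: sign = +, move right. Bounds: (0, +inf). Value = 1
Step 2: sign = -, move left. Bounds: (0, 1). Value = 1/2
The surreal number with sign expansion +- is 1/2.

1/2


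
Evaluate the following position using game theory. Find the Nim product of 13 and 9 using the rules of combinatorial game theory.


Nim multiplication is bilinear over XOR: (u XOR v) * w = (u*w) XOR (v*w).
So we split each operand into its bit components and XOR the pairwise Nim products.
13 = 1 + 4 + 8 (as XOR of powers of 2).
9 = 1 + 8 (as XOR of powers of 2).
Using the standard Nim-product table on single bits:
  2*2 = 3,   2*4 = 8,   2*8 = 12,
  4*4 = 6,   4*8 = 11,  8*8 = 13,
and  1*x = x (identity), k*l = l*k (commutative).
Pairwise Nim products:
  1 * 1 = 1
  1 * 8 = 8
  4 * 1 = 4
  4 * 8 = 11
  8 * 1 = 8
  8 * 8 = 13
XOR them: 1 XOR 8 XOR 4 XOR 11 XOR 8 XOR 13 = 3.
Result: 13 * 9 = 3 (in Nim).

3


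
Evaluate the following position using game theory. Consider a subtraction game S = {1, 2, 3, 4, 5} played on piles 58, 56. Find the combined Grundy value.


Subtraction set: {1, 2, 3, 4, 5}
For this subtraction set, G(n) = n mod 6 (period = max + 1 = 6).
Pile 1 (size 58): G(58) = 58 mod 6 = 4
Pile 2 (size 56): G(56) = 56 mod 6 = 2
Total Grundy value = XOR of all: 4 XOR 2 = 6

6


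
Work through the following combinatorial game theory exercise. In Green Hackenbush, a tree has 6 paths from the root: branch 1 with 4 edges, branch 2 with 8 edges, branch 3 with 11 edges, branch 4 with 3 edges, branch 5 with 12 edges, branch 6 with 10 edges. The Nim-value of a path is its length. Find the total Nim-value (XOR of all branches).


The tree has 6 branches from the ground vertex.
In Green Hackenbush, the Nim-value of a simple path of length k is k.
Branch 1: length 4, Nim-value = 4
Branch 2: length 8, Nim-value = 8
Branch 3: length 11, Nim-value = 11
Branch 4: length 3, Nim-value = 3
Branch 5: length 12, Nim-value = 12
Branch 6: length 10, Nim-value = 10
Total Nim-value = XOR of all branch values:
0 XOR 4 = 4
4 XOR 8 = 12
12 XOR 11 = 7
7 XOR 3 = 4
4 XOR 12 = 8
8 XOR 10 = 2
Nim-value of the tree = 2

2


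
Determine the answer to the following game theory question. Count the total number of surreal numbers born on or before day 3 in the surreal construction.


Day 0: {|} = 0 is born. Count = 1.
Day n: the number of surreal numbers born by day n is 2^(n+1) - 1.
By day 0: 2^1 - 1 = 1
By day 1: 2^2 - 1 = 3
By day 2: 2^3 - 1 = 7
By day 3: 2^4 - 1 = 15
By day 3: 15 surreal numbers.

15


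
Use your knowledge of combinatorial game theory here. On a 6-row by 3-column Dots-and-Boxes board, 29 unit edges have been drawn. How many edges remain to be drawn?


Grid: 6 x 3 boxes, i.e. 7 rows and 4 columns of dots.
Horizontal edges: (rows + 1) * cols = 7 * 3 = 21
Vertical edges: rows * (cols + 1) = 6 * 4 = 24
Total edges: 21 + 24 = 45
Edges drawn: 29
Remaining: 45 - 29 = 16

16


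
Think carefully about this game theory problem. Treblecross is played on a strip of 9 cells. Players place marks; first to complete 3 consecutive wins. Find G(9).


Treblecross: place X on empty cells; 3-in-a-row wins.
Playing within two cells of an existing X lets the opponent win at once, so sensible play treats the cells i-2..i+2 around each X as dead. The player left with no safe cell loses, so this is a normal-play take-away game on strips of safe cells.
Placing X at cell i (0-indexed) of a strip of k safe cells leaves independent strips of sizes max(0, i-2) and max(0, k-i-3). Hence G(k) = mex{ G(max(0,i-2)) XOR G(max(0,k-i-3)) : 0 <= i < k }, with G(0) = 0.
G(1): splits (0,0):0^0=0 -> mex({0}) = 1
G(2): splits (0,0):0^0=0 -> mex({0}) = 1
G(3): splits (0,0):0^0=0 -> mex({0}) = 1
G(4): splits (0,1):0^1=1 (0,0):0^0=0 -> mex({0, 1}) = 2
G(5): splits (0,2):0^1=1 (0,1):0^1=1 (0,0):0^0=0 -> mex({0, 1}) = 2
G(6) = mex({1}) = 0
G(7) = mex({0, 1, 2}) = 3
G(8) = mex({0, 1, 2}) = 3
G(9) = mex({0, 2}) = 1
Therefore G(9) = 1.

1


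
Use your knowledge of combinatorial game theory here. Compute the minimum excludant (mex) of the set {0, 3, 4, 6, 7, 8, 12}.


Set = {0, 3, 4, 6, 7, 8, 12}
0 is in the set.
1 is NOT in the set. This is the mex.
mex = 1

1


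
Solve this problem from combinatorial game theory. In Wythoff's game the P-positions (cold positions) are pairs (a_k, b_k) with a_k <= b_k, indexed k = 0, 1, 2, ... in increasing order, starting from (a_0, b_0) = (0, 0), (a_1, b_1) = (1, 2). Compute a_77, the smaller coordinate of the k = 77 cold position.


By Wythoff's theorem, a_k = floor(k * phi) and b_k = floor(k * phi^2) = a_k + k, where phi = (1 + sqrt(5))/2 is the golden ratio.
phi = (1 + sqrt(5))/2 = 1.618034
k = 77
k * phi = 77 * 1.618034 = 124.588617
a_77 = floor(k * phi) = 124

124


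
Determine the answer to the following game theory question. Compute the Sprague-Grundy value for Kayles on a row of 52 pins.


Kayles: a move removes 1 or 2 adjacent pins from a contiguous row.
Removing pins from a row of k leaves two independent rows (a, b) with a + b = k - 1 (one pin) or a + b = k - 2 (two pins); an end removal gives a = 0.
By Sprague-Grundy, G(k) = mex{ G(a) XOR G(b) } over all these splits. G(0) = 0.
G(1): splits (0,0):0^0=0 -> mex({0}) = 1
G(2): splits (0,1):0^1=1 (0,0):0^0=0 -> mex({0, 1}) = 2
G(3): splits (0,2):0^2=2 (1,1):1^1=0 (0,1):0^1=1 -> mex({0, 1, 2}) = 3
G(4): splits (0,3):0^3=3 (1,2):1^2=3 (0,2):0^2=2 (1,1):1^1=0 -> mex({0, 2, 3}) = 1
G(5): splits (0,4):0^1=1 (1,3):1^3=2 (2,2):2^2=0 (0,3):0^3=3 (1,2):1^2=3 -> mex({0, 1, 2, 3}) = 4
G(6) = mex({0, 1, 2, 4}) = 3
G(7) = mex({0, 1, 3, 4, 5}) = 2
G(8) = mex({0, 2, 3, 5, 6}) = 1
G(9) = mex({0, 1, 2, 3, 6, 7}) = 4
G(10) = mex({0, 1, 3, 4, 5, 7}) = 2
G(11) = mex({0, 1, 2, 3, 4, 5}) = 6
G(12) = mex({0, 1, 2, 3, 5, 6, 7}) = 4
G(13) = mex({0, 2, 3, 4, 6, 7}) = 1
G(14) = mex({0, 1, 4, 5, 6, 7}) = 2
G(15) = mex({0, 1, 2, 3, 4, 5, 6}) = 7
G(16) = mex({0, 2, 3, 5, 6, 7}) = 1
G(17) = mex({0, 1, 2, 3, 5, 6, 7}) = 4
G(18) = mex({0, 1, 2, 4, 5, 6}) = 3
G(19) = mex({0, 1, 3, 4, 5, 7}) = 2
G(20) = mex({0, 2, 3, 4, 5, 6, 7}) = 1
G(21) = mex({0, 1, 2, 3, 5, 6, 7}) = 4
G(22) = mex({0, 1, 2, 3, 4, 5, 7}) = 6
G(23) = mex({0, 1, 2, 3, 4, 5, 6}) = 7
G(24) = mex({0, 1, 2, 3, 5, 6, 7}) = 4
G(25) = mex({0, 2, 3, 4, 6, 7}) = 1
G(26) = mex({0, 1, 3, 4, 5, 6, 7}) = 2
G(27) = mex({0, 1, 2, 3, 4, 5, 6, 7}) = 8
G(28) = mex({0, 1, 2, 3, 4, 6, 7, 8}) = 5
G(29) = mex({0, 1, 2, 3, 5, 6, 7, 8, 9}) = 4
G(30) = mex({0, 1, 2, 3, 4, 5, 6, 9, 10}) = 7
G(31) = mex({0, 1, 3, 4, 5, 7, 10, 11}) = 2
G(32) = mex({0, 2, 3, 4, 5, 6, 7, 9, 11}) = 1
G(33) = mex({0, 1, 2, 3, 4, 5, 6, 7, 9, 12}) = 8
G(34) = mex({0, 1, 2, 3, 4, 5, 7, 8, 11, 12}) = 6
G(35) = mex({0, 1, 2, 3, 4, 5, 6, 8, 9, 10, 11}) = 7
G(36) = mex({0, 1, 2, 3, 5, 6, 7, 9, 10}) = 4
G(37) = mex({0, 2, 3, 4, 6, 7, 9, 10, 11, 12}) = 1
G(38) = mex({0, 1, 3, 4, 5, 6, 7, 9, 10, 11, 12}) = 2
G(39) = mex({0, 1, 2, 4, 5, 6, 7, 9, 10, 12, 14}) = 3
G(40) = mex({0, 2, 3, 4, 6, 7, 11, 12, 14}) = 1
G(41) = mex({0, 1, 2, 3, 5, 6, 7, 9, 10, 11, 12}) = 4
G(42) = mex({0, 1, 2, 3, 4, 5, 6, 9, 10}) = 7
G(43) = mex({0, 1, 3, 4, 5, 7, 9, 10, 12, 15}) = 2
G(44) = mex({0, 2, 3, 4, 5, 6, 7, 9, 10, 12, 15}) = 1
G(45) = mex({0, 1, 2, 3, 4, 5, 6, 7, 9, 10, 12, 14}) = 8
G(46) = mex({0, 1, 3, 4, 5, 7, 8, 11, 12, 14}) = 2
G(47) = mex({0, 1, 2, 3, 4, 5, 6, 8, 9, 10, 11, 12}) = 7
G(48) = mex({0, 1, 2, 3, 5, 6, 7, 9, 10}) = 4
G(49) = mex({0, 2, 3, 4, 6, 7, 9, 10, 11, 12, 15}) = 1
G(50) = mex({0, 1, 4, 5, 6, 7, 9, 11, 12, 14, 15}) = 2
G(51) = mex({0, 1, 2, 3, 4, 5, 6, 7, 9, 12, 14, 15}) = 8
G(52) = mex({0, 2, 3, 4, 5, 6, 7, 8, 11, 12, 15}) = 1
Therefore G(52) = 1.

1


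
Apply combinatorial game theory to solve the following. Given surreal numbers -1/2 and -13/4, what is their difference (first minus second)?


x = -1/2, y = -13/4
Converting to common denominator: 4
x = -2/4, y = -13/4
x - y = -1/2 - -13/4 = 11/4

11/4


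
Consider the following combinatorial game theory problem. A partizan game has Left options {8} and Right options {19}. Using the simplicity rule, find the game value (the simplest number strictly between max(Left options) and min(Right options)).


Left options: {8}, max = 8
Right options: {19}, min = 19
All options are numbers and max(Left) < min(Right), so by the simplicity theorem the value is the simplest (earliest-born) number strictly between 8 and 19.
Integers 9 through 18 all lie strictly between 8 and 19.
Among integers, the simplest (lowest birthday = smallest |n|; 0 is born on day 0, +-n on day n) is 9.
No non-integer in the interval can be simpler: if x is a non-integer in the interval, then floor(x) or ceil(x) also lies in the interval (the interval contains an integer), and both are proper prefixes of x's sign expansion, i.e. born earlier. So the game value is 9.
Game value = 9

9


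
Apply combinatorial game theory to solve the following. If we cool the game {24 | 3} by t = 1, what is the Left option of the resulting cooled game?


Original game: {24 | 3} (a switch {a | b} with a > b).
Cooling by t (for t below the temperature (a - b)/2 = 21/2) taxes each move by t: {a | b} cooled by t is {a - t | b + t}.
Cooling amount: t = 1
Cooled Left option: 24 - 1 = 23
Cooled Right option: 3 + 1 = 4
Cooled game: {23 | 4}
Left option = 23

23


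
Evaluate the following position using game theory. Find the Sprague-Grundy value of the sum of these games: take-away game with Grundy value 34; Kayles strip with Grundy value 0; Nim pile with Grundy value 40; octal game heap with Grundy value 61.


By the Sprague-Grundy theorem, the Grundy value of a sum of games is the XOR of individual Grundy values.
take-away game: Grundy value = 34. Running XOR: 0 XOR 34 = 34
Kayles strip: Grundy value = 0. Running XOR: 34 XOR 0 = 34
Nim pile: Grundy value = 40. Running XOR: 34 XOR 40 = 10
octal game heap: Grundy value = 61. Running XOR: 10 XOR 61 = 55
The combined Grundy value is 55.

55


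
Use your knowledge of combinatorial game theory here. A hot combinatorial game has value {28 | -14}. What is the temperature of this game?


The game is {28 | -14}, a switch {a | b} with numbers a > b.
Cooling {a | b} by t gives {a - t | b + t}, which stops being hot when a - t = b + t, i.e. at t = (a - b)/2. So the temperature of a switch is (a - b)/2.
Temperature = (Left option - Right option) / 2
= (28 - (-14)) / 2
= 42 / 2
= 21

21


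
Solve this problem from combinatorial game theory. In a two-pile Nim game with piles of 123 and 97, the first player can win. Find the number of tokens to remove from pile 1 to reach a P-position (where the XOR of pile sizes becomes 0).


Piles: 123 and 97
Current XOR: 123 XOR 97 = 26 (non-zero, so this is an N-position).
To make the XOR zero, we need to find a move that balances the piles.
For pile 1 (size 123): target = 123 XOR 26 = 97
We reduce pile 1 from 123 to 97.
Tokens removed: 123 - 97 = 26
Verification: 97 XOR 97 = 0

26


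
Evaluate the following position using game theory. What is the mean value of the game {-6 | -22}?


Game = {-6 | -22}, a switch {a | b} with numbers a > b.
Its thermograph has left wall a - t and right wall b + t, which meet at t = (a - b)/2, where both equal (a + b)/2. So the mast (mean value) is at (a + b)/2.
Mean = (-6 + (-22))/2 = -28/2 = -14

-14


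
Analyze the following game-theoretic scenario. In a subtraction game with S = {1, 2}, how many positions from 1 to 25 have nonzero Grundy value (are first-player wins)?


Subtraction set S = {1, 2}, so G(n) = n mod 3.
G(n) = 0 when n is a multiple of 3.
Multiples of 3 in [1, 25]: 8
N-positions (nonzero Grundy) = 25 - 8 = 17

17


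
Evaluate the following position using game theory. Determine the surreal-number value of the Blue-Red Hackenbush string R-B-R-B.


Edges (from ground): R-B-R-B
By Berlekamp's sign-expansion rule, a Blue-Red Hackenbush stalk has the value of the surreal number whose sign sequence is the edge sequence with B -> + and R -> -.
Sign sequence: -+-+
Trace the sign expansion in the surreal number tree, starting from 0:
Edge 1: R (sign -) -> bounds (-inf, 0), value = -1
Edge 2: B (sign +) -> bounds (-1, 0), value = -1/2
Edge 3: R (sign -) -> bounds (-1, -1/2), value = -3/4
Edge 4: B (sign +) -> bounds (-3/4, -1/2), value = -5/8
Game value = -5/8

-5/8


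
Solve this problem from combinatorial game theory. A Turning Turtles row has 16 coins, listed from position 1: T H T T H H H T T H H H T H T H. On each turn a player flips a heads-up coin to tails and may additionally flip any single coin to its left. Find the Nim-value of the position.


Coins: T H T T H H H T T H H H T H T H
Key fact: a single head at position k behaves exactly like a Nim heap of size k (turning it to T and optionally flipping a coin at j < k corresponds to moving the heap from k to j, or to 0), and heads combine as a disjunctive sum (two heads at the same place would cancel, matching j XOR j = 0). So the Nim-value is the XOR of the 1-indexed positions of the heads.
Face-up positions (1-indexed): [2, 5, 6, 7, 10, 11, 12, 14, 16]
XOR 0 with 2: 0 XOR 2 = 2
XOR 2 with 5: 2 XOR 5 = 7
XOR 7 with 6: 7 XOR 6 = 1
XOR 1 with 7: 1 XOR 7 = 6
XOR 6 with 10: 6 XOR 10 = 12
XOR 12 with 11: 12 XOR 11 = 7
XOR 7 with 12: 7 XOR 12 = 11
XOR 11 with 14: 11 XOR 14 = 5
XOR 5 with 16: 5 XOR 16 = 21
Nim-value = 21

21


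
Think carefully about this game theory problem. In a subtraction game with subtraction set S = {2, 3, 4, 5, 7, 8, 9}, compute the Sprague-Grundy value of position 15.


The subtraction set is S = {2, 3, 4, 5, 7, 8, 9}.
G(k) = mex{ G(k - s) : s in S, s <= k }. We compute iteratively: G(0) = 0.
G(1) = mex({}) = 0
G(2) = mex({0}) = 1
G(3) = mex({0}) = 1
G(4) = mex({0, 1}) = 2
G(5) = mex({0, 1}) = 2
G(6) = mex({0, 1, 2}) = 3
G(7) = mex({0, 1, 2}) = 3
G(8) = mex({0, 1, 2, 3}) = 4
G(9) = mex({0, 1, 2, 3}) = 4
G(10) = mex({0, 1, 2, 3, 4}) = 5
G(11) = mex({1, 2, 3, 4}) = 0
G(12) = mex({1, 2, 3, 4, 5}) = 0
G(13) = mex({0, 2, 3, 4, 5}) = 1
G(14) = mex({0, 2, 3, 4, 5}) = 1
G(15) = mex({0, 1, 3, 4, 5}) = 2
Therefore G(15) = 2.

2


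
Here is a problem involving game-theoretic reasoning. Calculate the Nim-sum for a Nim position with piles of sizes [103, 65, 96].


We need the XOR (exclusive or) of all pile sizes.
After XOR-ing pile 1 (size 103): 0 XOR 103 = 103
After XOR-ing pile 2 (size 65): 103 XOR 65 = 38
After XOR-ing pile 3 (size 96): 38 XOR 96 = 70
The Nim-value of this position is 70.

70


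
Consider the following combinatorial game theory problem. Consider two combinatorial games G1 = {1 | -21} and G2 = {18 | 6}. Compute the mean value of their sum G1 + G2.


G1 = {1 | -21}, G2 = {18 | 6}
Each is a switch {a | b} with numbers a > b; its mean value is (a + b)/2, and mean value is additive over game sums: m(G1 + G2) = m(G1) + m(G2).
Mean of G1 = (1 + (-21))/2 = -20/2 = -10
Mean of G2 = (18 + (6))/2 = 24/2 = 12
Mean of G1 + G2 = -10 + 12 = 2

2


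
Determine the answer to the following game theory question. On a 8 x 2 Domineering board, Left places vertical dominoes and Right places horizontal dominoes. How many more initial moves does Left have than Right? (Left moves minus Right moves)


Board is 8 x 2 (rows x cols).
Left (vertical) placements: (rows-1) * cols = 7 * 2 = 14
Right (horizontal) placements: rows * (cols-1) = 8 * 1 = 8
Advantage = Left - Right = 14 - 8 = 6

6


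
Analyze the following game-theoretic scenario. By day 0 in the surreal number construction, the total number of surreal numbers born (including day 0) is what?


Day 0: {|} = 0 is born. Count = 1.
Day n: the number of surreal numbers born by day n is 2^(n+1) - 1.
By day 0: 2^1 - 1 = 1
By day 0: 1 surreal numbers.

1


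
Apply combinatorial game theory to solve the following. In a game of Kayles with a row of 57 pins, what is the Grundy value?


Kayles: a move removes 1 or 2 adjacent pins from a contiguous row.
Removing pins from a row of k leaves two independent rows (a, b) with a + b = k - 1 (one pin) or a + b = k - 2 (two pins); an end removal gives a = 0.
By Sprague-Grundy, G(k) = mex{ G(a) XOR G(b) } over all these splits. G(0) = 0.
G(1): splits (0,0):0^0=0 -> mex({0}) = 1
G(2): splits (0,1):0^1=1 (0,0):0^0=0 -> mex({0, 1}) = 2
G(3): splits (0,2):0^2=2 (1,1):1^1=0 (0,1):0^1=1 -> mex({0, 1, 2}) = 3
G(4): splits (0,3):0^3=3 (1,2):1^2=3 (0,2):0^2=2 (1,1):1^1=0 -> mex({0, 2, 3}) = 1
G(5): splits (0,4):0^1=1 (1,3):1^3=2 (2,2):2^2=0 (0,3):0^3=3 (1,2):1^2=3 -> mex({0, 1, 2, 3}) = 4
G(6) = mex({0, 1, 2, 4}) = 3
G(7) = mex({0, 1, 3, 4, 5}) = 2
G(8) = mex({0, 2, 3, 5, 6}) = 1
G(9) = mex({0, 1, 2, 3, 6, 7}) = 4
G(10) = mex({0, 1, 3, 4, 5, 7}) = 2
G(11) = mex({0, 1, 2, 3, 4, 5}) = 6
G(12) = mex({0, 1, 2, 3, 5, 6, 7}) = 4
G(13) = mex({0, 2, 3, 4, 6, 7}) = 1
G(14) = mex({0, 1, 4, 5, 6, 7}) = 2
G(15) = mex({0, 1, 2, 3, 4, 5, 6}) = 7
G(16) = mex({0, 2, 3, 5, 6, 7}) = 1
G(17) = mex({0, 1, 2, 3, 5, 6, 7}) = 4
G(18) = mex({0, 1, 2, 4, 5, 6}) = 3
G(19) = mex({0, 1, 3, 4, 5, 7}) = 2
G(20) = mex({0, 2, 3, 4, 5, 6, 7}) = 1
G(21) = mex({0, 1, 2, 3, 5, 6, 7}) = 4
G(22) = mex({0, 1, 2, 3, 4, 5, 7}) = 6
G(23) = mex({0, 1, 2, 3, 4, 5, 6}) = 7
G(24) = mex({0, 1, 2, 3, 5, 6, 7}) = 4
G(25) = mex({0, 2, 3, 4, 6, 7}) = 1
G(26) = mex({0, 1, 3, 4, 5, 6, 7}) = 2
G(27) = mex({0, 1, 2, 3, 4, 5, 6, 7}) = 8
G(28) = mex({0, 1, 2, 3, 4, 6, 7, 8}) = 5
G(29) = mex({0, 1, 2, 3, 5, 6, 7, 8, 9}) = 4
G(30) = mex({0, 1, 2, 3, 4, 5, 6, 9, 10}) = 7
G(31) = mex({0, 1, 3, 4, 5, 7, 10, 11}) = 2
G(32) = mex({0, 2, 3, 4, 5, 6, 7, 9, 11}) = 1
G(33) = mex({0, 1, 2, 3, 4, 5, 6, 7, 9, 12}) = 8
G(34) = mex({0, 1, 2, 3, 4, 5, 7, 8, 11, 12}) = 6
G(35) = mex({0, 1, 2, 3, 4, 5, 6, 8, 9, 10, 11}) = 7
G(36) = mex({0, 1, 2, 3, 5, 6, 7, 9, 10}) = 4
G(37) = mex({0, 2, 3, 4, 6, 7, 9, 10, 11, 12}) = 1
G(38) = mex({0, 1, 3, 4, 5, 6, 7, 9, 10, 11, 12}) = 2
G(39) = mex({0, 1, 2, 4, 5, 6, 7, 9, 10, 12, 14}) = 3
G(40) = mex({0, 2, 3, 4, 6, 7, 11, 12, 14}) = 1
G(41) = mex({0, 1, 2, 3, 5, 6, 7, 9, 10, 11, 12}) = 4
G(42) = mex({0, 1, 2, 3, 4, 5, 6, 9, 10}) = 7
G(43) = mex({0, 1, 3, 4, 5, 7, 9, 10, 12, 15}) = 2
G(44) = mex({0, 2, 3, 4, 5, 6, 7, 9, 10, 12, 15}) = 1
G(45) = mex({0, 1, 2, 3, 4, 5, 6, 7, 9, 10, 12, 14}) = 8
G(46) = mex({0, 1, 3, 4, 5, 7, 8, 11, 12, 14}) = 2
G(47) = mex({0, 1, 2, 3, 4, 5, 6, 8, 9, 10, 11, 12}) = 7
G(48) = mex({0, 1, 2, 3, 5, 6, 7, 9, 10}) = 4
G(49) = mex({0, 2, 3, 4, 6, 7, 9, 10, 11, 12, 15}) = 1
G(50) = mex({0, 1, 4, 5, 6, 7, 9, 11, 12, 14, 15}) = 2
G(51) = mex({0, 1, 2, 3, 4, 5, 6, 7, 9, 12, 14, 15}) = 8
G(52) = mex({0, 2, 3, 4, 5, 6, 7, 8, 11, 12, 15}) = 1
G(53) = mex({0, 1, 2, 3, 5, 6, 7, 8, 9, 10, 11, 12}) = 4
G(54) = mex({0, 1, 2, 3, 4, 5, 6, 9, 10}) = 7
G(55) = mex({0, 1, 3, 4, 5, 7, 9, 10, 11, 12}) = 2
G(56) = mex({0, 2, 3, 4, 5, 6, 7, 9, 10, 11, 12, 13, 14}) = 1
G(57) = mex({0, 1, 2, 3, 5, 6, 7, 9, 10, 12, 13, 14, 15}) = 4
Therefore G(57) = 4.

4


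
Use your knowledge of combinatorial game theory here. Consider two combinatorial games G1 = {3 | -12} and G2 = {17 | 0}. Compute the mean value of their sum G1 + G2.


G1 = {3 | -12}, G2 = {17 | 0}
Each is a switch {a | b} with numbers a > b; its mean value is (a + b)/2, and mean value is additive over game sums: m(G1 + G2) = m(G1) + m(G2).
Mean of G1 = (3 + (-12))/2 = -9/2 = -9/2
Mean of G2 = (17 + (0))/2 = 17/2 = 17/2
Mean of G1 + G2 = -9/2 + 17/2 = 4

4


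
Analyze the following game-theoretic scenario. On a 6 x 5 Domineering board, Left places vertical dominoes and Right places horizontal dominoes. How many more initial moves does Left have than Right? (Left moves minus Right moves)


Board is 6 x 5 (rows x cols).
Left (vertical) placements: (rows-1) * cols = 5 * 5 = 25
Right (horizontal) placements: rows * (cols-1) = 6 * 4 = 24
Advantage = Left - Right = 25 - 24 = 1

1


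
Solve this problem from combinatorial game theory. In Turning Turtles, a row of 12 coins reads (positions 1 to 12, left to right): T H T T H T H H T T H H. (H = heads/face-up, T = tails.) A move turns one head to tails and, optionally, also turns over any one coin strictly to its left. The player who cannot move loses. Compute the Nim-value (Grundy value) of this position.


Coins: T H T T H T H H T T H H
Key fact: a single head at position k behaves exactly like a Nim heap of size k (turning it to T and optionally flipping a coin at j < k corresponds to moving the heap from k to j, or to 0), and heads combine as a disjunctive sum (two heads at the same place would cancel, matching j XOR j = 0). So the Nim-value is the XOR of the 1-indexed positions of the heads.
Face-up positions (1-indexed): [2, 5, 7, 8, 11, 12]
XOR 0 with 2: 0 XOR 2 = 2
XOR 2 with 5: 2 XOR 5 = 7
XOR 7 with 7: 7 XOR 7 = 0
XOR 0 with 8: 0 XOR 8 = 8
XOR 8 with 11: 8 XOR 11 = 3
XOR 3 with 12: 3 XOR 12 = 15
Nim-value = 15

15


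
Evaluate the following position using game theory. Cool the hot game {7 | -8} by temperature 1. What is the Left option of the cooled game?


Original game: {7 | -8} (a switch {a | b} with a > b).
Cooling by t (for t below the temperature (a - b)/2 = 15/2) taxes each move by t: {a | b} cooled by t is {a - t | b + t}.
Cooling amount: t = 1
Cooled Left option: 7 - 1 = 6
Cooled Right option: -8 + 1 = -7
Cooled game: {6 | -7}
Left option = 6

6


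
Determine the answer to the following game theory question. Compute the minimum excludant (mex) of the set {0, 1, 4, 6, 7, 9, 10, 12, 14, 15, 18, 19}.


Set = {0, 1, 4, 6, 7, 9, 10, 12, 14, 15, 18, 19}
0 is in the set.
1 is in the set.
2 is NOT in the set. This is the mex.
mex = 2

2


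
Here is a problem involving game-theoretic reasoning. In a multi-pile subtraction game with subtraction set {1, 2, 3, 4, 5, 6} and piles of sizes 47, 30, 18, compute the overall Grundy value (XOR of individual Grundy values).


Subtraction set: {1, 2, 3, 4, 5, 6}
For this subtraction set, G(n) = n mod 7 (period = max + 1 = 7).
Pile 1 (size 47): G(47) = 47 mod 7 = 5
Pile 2 (size 30): G(30) = 30 mod 7 = 2
Pile 3 (size 18): G(18) = 18 mod 7 = 4
Total Grundy value = XOR of all: 5 XOR 2 XOR 4 = 3

3


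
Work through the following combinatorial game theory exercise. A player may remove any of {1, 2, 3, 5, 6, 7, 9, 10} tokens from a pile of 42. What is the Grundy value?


The subtraction set is S = {1, 2, 3, 5, 6, 7, 9, 10}.
G(k) = mex{ G(k - s) : s in S, s <= k }. We compute iteratively: G(0) = 0.
G(1) = mex({0}) = 1
G(2) = mex({0, 1}) = 2
G(3) = mex({0, 1, 2}) = 3
G(4) = mex({1, 2, 3}) = 0
G(5) = mex({0, 2, 3}) = 1
G(6) = mex({0, 1, 3}) = 2
G(7) = mex({0, 1, 2}) = 3
G(8) = mex({1, 2, 3}) = 0
G(9) = mex({0, 2, 3}) = 1
G(10) = mex({0, 1, 3}) = 2
G(11) = mex({0, 1, 2}) = 3
G(12) = mex({1, 2, 3}) = 0
G(13) = mex({0, 2, 3}) = 1
Observe that G(4)..G(13) = 0, 1, 2, 3, 0, 1, 2, 3, 0, 1 repeats G(0)..G(9) = 0, 1, 2, 3, 0, 1, 2, 3, 0, 1.
For k >= max(S) = 10, G(k) is determined by the previous 10 values G(k-10)..G(k-1); a window of 10 consecutive values has recurred shifted by 4, so by induction G(k + 4) = G(k) for all k >= 0: the sequence is periodic from the start with period 4.
One period: G(0..3) = 0, 1, 2, 3.
42 mod 4 = 2, so G(42) = G(2) = 2.

2


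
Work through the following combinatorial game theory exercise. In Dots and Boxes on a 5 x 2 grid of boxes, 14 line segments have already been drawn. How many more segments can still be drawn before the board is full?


Grid: 5 x 2 boxes, i.e. 6 rows and 3 columns of dots.
Horizontal edges: (rows + 1) * cols = 6 * 2 = 12
Vertical edges: rows * (cols + 1) = 5 * 3 = 15
Total edges: 12 + 15 = 27
Edges drawn: 14
Remaining: 27 - 14 = 13

13


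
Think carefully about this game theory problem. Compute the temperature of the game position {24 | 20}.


The game is {24 | 20}, a switch {a | b} with numbers a > b.
Cooling {a | b} by t gives {a - t | b + t}, which stops being hot when a - t = b + t, i.e. at t = (a - b)/2. So the temperature of a switch is (a - b)/2.
Temperature = (Left option - Right option) / 2
= (24 - (20)) / 2
= 4 / 2
= 2

2


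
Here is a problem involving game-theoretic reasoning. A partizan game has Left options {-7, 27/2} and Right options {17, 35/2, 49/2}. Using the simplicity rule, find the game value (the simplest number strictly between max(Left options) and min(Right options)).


Left options: {-7, 27/2}, max = 27/2
Right options: {17, 35/2, 49/2}, min = 17
All options are numbers and max(Left) < min(Right), so by the simplicity theorem the value is the simplest (earliest-born) number strictly between 27/2 and 17.
Integers 14 through 16 all lie strictly between 27/2 and 17.
Among integers, the simplest (lowest birthday = smallest |n|; 0 is born on day 0, +-n on day n) is 14.
No non-integer in the interval can be simpler: if x is a non-integer in the interval, then floor(x) or ceil(x) also lies in the interval (the interval contains an integer), and both are proper prefixes of x's sign expansion, i.e. born earlier. So the game value is 14.
Game value = 14

14


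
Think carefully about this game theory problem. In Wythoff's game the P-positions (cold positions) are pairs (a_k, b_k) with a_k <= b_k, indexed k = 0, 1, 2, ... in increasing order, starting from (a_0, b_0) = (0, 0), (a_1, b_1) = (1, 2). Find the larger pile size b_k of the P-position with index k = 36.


By Wythoff's theorem, a_k = floor(k * phi) and b_k = floor(k * phi^2) = a_k + k, where phi = (1 + sqrt(5))/2 is the golden ratio.
phi = (1 + sqrt(5))/2 = 1.618034
phi^2 = phi + 1 = 2.618034
k = 36
k * phi^2 = 36 * 2.618034 = 94.249224
b_36 = floor(k * phi^2) = 94 (check: a_36 + k = 58 + 36 = 94)

94


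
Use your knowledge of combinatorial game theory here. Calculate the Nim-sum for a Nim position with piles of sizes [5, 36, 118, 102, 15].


We need the XOR (exclusive or) of all pile sizes.
After XOR-ing pile 1 (size 5): 0 XOR 5 = 5
After XOR-ing pile 2 (size 36): 5 XOR 36 = 33
After XOR-ing pile 3 (size 118): 33 XOR 118 = 87
After XOR-ing pile 4 (size 102): 87 XOR 102 = 49
After XOR-ing pile 5 (size 15): 49 XOR 15 = 62
The Nim-value of this position is 62.

62


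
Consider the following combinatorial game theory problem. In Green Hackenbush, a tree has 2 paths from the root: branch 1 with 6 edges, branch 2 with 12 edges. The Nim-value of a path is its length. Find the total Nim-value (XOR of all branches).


The tree has 2 branches from the ground vertex.
In Green Hackenbush, the Nim-value of a simple path of length k is k.
Branch 1: length 6, Nim-value = 6
Branch 2: length 12, Nim-value = 12
Total Nim-value = XOR of all branch values:
0 XOR 6 = 6
6 XOR 12 = 10
Nim-value of the tree = 10

10


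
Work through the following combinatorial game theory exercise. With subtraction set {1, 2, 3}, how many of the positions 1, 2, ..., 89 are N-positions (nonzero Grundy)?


Subtraction set S = {1, 2, 3}, so G(n) = n mod 4.
G(n) = 0 when n is a multiple of 4.
Multiples of 4 in [1, 89]: 22
N-positions (nonzero Grundy) = 89 - 22 = 67

67


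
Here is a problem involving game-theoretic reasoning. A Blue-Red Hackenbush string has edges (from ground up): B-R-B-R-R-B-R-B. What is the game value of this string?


Edges (from ground): B-R-B-R-R-B-R-B
By Berlekamp's sign-expansion rule, a Blue-Red Hackenbush stalk has the value of the surreal number whose sign sequence is the edge sequence with B -> + and R -> -.
Sign sequence: +-+--+-+
Trace the sign expansion in the surreal number tree, starting from 0:
Edge 1: B (sign +) -> bounds (0, +inf), value = 1
Edge 2: R (sign -) -> bounds (0, 1), value = 1/2
Edge 3: B (sign +) -> bounds (1/2, 1), value = 3/4
Edge 4: R (sign -) -> bounds (1/2, 3/4), value = 5/8
Edge 5: R (sign -) -> bounds (1/2, 5/8), value = 9/16
Edge 6: B (sign +) -> bounds (9/16, 5/8), value = 19/32
Edge 7: R (sign -) -> bounds (9/16, 19/32), value = 37/64
Edge 8: B (sign +) -> bounds (37/64, 19/32), value = 75/128
Game value = 75/128

75/128


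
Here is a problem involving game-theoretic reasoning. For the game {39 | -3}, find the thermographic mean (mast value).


Game = {39 | -3}, a switch {a | b} with numbers a > b.
Its thermograph has left wall a - t and right wall b + t, which meet at t = (a - b)/2, where both equal (a + b)/2. So the mast (mean value) is at (a + b)/2.
Mean = (39 + (-3))/2 = 36/2 = 18

18
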